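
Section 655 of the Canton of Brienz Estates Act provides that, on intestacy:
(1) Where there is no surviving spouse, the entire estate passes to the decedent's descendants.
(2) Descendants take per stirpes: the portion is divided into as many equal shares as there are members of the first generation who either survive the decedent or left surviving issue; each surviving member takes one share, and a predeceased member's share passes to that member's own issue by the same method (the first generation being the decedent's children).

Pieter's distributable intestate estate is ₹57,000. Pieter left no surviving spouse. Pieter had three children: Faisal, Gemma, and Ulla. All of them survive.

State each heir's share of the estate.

The entire ₹57,000 passes to the descendants.
That amount (₹57,000) is divided into 3 shares of ₹19,000: Faisal, Gemma, and Ulla each take ₹19,000.

Faisal: ₹19,000; Gemma: ₹19,000; Ulla: ₹19,000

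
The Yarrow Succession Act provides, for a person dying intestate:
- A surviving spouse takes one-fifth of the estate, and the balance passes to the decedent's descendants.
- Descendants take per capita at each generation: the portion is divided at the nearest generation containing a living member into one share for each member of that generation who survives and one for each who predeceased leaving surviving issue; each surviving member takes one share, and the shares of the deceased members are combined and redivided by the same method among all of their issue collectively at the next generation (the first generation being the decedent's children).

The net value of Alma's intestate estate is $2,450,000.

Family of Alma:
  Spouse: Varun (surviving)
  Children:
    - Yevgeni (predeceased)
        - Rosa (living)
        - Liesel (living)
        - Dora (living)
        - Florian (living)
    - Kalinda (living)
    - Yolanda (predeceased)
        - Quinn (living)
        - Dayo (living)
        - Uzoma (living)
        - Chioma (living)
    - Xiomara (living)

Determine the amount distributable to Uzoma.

Varun takes one-fifth of $2,450,000 = $490,000. The remaining $1,960,000 passes to the descendants.
The descendants' portion ($1,960,000) is divided at the children's generation into 4 shares of $490,000. Kalinda and Xiomara each take $490,000. The 2 shares of the deceased (Yevgeni and Yolanda) are combined into a pool of $980,000.
That pool ($980,000) is divided at the grandchildren's generation equally among Rosa, Liesel, Dora, Florian, Quinn, Dayo, Uzoma, and Chioma: $122,500 each.

Uzoma receives $122,500.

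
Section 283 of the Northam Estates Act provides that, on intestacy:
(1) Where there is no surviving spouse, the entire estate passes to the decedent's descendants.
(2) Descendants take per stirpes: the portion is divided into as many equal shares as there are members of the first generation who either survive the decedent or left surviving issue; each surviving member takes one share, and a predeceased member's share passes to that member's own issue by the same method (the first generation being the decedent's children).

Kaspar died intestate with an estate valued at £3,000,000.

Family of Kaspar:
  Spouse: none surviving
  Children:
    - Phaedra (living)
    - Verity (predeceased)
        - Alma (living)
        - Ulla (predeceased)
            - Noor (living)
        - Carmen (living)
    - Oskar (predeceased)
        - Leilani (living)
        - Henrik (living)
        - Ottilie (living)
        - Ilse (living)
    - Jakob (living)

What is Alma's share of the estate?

The entire £3,000,000 passes to the descendants.
That amount (£3,000,000) is divided into 4 shares of £750,000: Phaedra and Jakob each take £750,000; Verity's £750,000 share passes to Verity's issue; Oskar's £750,000 share passes to Oskar's issue.
Verity's share (£750,000) is divided into 3 shares of £250,000: Alma and Carmen each take £250,000; Ulla's £250,000 share passes to Ulla's issue.
Ulla's share (£250,000) passes entirely to Noor.
Oskar's share (£750,000) is divided into 4 shares of £187,500: Leilani, Henrik, Ottilie, and Ilse each take £187,500.

Alma receives £250,000.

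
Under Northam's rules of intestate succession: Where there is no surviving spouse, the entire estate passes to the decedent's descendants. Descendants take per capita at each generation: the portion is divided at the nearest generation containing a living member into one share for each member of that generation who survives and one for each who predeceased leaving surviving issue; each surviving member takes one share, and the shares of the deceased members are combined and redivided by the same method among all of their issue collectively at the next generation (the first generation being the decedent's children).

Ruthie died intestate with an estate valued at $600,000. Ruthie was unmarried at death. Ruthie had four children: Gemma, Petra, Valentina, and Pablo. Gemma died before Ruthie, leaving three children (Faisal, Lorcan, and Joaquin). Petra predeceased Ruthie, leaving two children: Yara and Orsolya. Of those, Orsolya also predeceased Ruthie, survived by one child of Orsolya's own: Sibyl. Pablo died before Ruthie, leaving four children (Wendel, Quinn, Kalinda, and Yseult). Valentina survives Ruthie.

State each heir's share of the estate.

Faisal: $50,000; Lorcan: $50,000; Joaquin: $50,000; Yara: $50,000; Sibyl: $50,000; Valentina: $150,000; Wendel: $50,000; Quinn: $50,000; Kalinda: $50,000; Yseult: $50,000

The entire $600,000 passes to the descendants.
That amount ($600,000) is divided at the children's generation into 4 shares of $150,000. Valentina takes $150,000. The 3 shares of the deceased (Gemma, Petra, and Pablo) are combined into a pool of $450,000.
That pool ($450,000) is divided at the grandchildren's generation into 9 shares of $50,000. Faisal, Lorcan, Joaquin, Yara, Wendel, Quinn, Kalinda, and Yseult each take $50,000. The remaining share for the deceased Orsolya ($50,000) is carried to the next generation.
That pool ($50,000) passes entirely to Sibyl, the sole taker at the great-grandchildren's generation.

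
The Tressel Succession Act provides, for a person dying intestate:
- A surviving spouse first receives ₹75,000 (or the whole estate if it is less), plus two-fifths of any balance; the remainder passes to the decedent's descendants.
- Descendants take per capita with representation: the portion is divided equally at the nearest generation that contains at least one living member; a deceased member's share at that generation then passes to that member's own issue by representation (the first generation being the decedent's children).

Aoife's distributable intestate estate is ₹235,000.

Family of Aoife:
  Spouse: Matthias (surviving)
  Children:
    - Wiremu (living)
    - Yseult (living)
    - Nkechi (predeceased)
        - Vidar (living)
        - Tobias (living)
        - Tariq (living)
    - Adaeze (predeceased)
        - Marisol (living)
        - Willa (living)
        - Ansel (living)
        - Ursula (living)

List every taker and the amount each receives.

Matthias: ₹139,000; Wiremu: ₹24,000; Yseult: ₹24,000; Vidar: ₹8,000; Tobias: ₹8,000; Tariq: ₹8,000; Marisol: ₹6,000; Willa: ₹6,000; Ansel: ₹6,000; Ursula: ₹6,000

Matthias first takes ₹75,000, leaving a balance of ₹160,000. Matthias then takes two-fifths of the balance (₹64,000), for a total of ₹139,000. The remaining ₹96,000 passes to the descendants.
The descendants' portion (₹96,000) is divided into 4 shares of ₹24,000: Wiremu and Yseult each take ₹24,000; Nkechi's ₹24,000 share passes to Nkechi's issue; Adaeze's ₹24,000 share passes to Adaeze's issue.
Nkechi's share (₹24,000) is divided into 3 shares of ₹8,000: Vidar, Tobias, and Tariq each take ₹8,000.
Adaeze's share (₹24,000) is divided into 4 shares of ₹6,000: Marisol, Willa, Ansel, and Ursula each take ₹6,000.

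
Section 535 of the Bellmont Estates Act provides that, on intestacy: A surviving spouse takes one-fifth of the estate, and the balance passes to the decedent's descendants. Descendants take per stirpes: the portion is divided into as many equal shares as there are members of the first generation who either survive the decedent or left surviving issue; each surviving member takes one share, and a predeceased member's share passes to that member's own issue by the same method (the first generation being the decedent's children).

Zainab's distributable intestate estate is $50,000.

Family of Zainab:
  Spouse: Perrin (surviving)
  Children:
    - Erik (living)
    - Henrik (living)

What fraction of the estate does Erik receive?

Perrin takes one-fifth of $50,000 = $10,000. The remaining $40,000 passes to the descendants.
The descendants' portion ($40,000) is divided into 2 shares of $20,000: Erik and Henrik each take $20,000.

Erik receives 2/5 of the estate.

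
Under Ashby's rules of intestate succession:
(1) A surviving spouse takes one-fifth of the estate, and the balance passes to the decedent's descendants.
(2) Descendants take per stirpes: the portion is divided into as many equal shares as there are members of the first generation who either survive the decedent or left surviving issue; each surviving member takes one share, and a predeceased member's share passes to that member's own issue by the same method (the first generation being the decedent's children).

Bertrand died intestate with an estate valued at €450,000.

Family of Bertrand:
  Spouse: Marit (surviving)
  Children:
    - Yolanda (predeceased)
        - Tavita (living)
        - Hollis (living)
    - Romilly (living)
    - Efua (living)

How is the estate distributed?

Marit: €90,000; Tavita: €60,000; Hollis: €60,000; Romilly: €120,000; Efua: €120,000

Marit takes one-fifth of €450,000 = €90,000. The remaining €360,000 passes to the descendants.
The descendants' portion (€360,000) is divided into 3 shares of €120,000: Romilly and Efua each take €120,000; Yolanda's €120,000 share passes to Yolanda's issue.
Yolanda's share (€120,000) is divided into 2 shares of €60,000: Tavita and Hollis each take €60,000.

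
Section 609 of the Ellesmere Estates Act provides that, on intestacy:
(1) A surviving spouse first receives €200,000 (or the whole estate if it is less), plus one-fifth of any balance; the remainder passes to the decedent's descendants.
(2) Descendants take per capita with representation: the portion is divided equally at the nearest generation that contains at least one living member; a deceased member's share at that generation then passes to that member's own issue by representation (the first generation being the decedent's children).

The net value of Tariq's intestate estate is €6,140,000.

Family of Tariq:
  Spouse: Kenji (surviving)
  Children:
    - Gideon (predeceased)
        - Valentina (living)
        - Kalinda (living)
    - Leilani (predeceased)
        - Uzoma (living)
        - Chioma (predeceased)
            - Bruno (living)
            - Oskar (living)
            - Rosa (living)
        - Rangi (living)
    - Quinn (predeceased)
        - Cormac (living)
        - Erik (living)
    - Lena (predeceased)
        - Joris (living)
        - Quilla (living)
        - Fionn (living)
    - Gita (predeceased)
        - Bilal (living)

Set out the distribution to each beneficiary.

Kenji: €1,388,000; Valentina: €432,000; Kalinda: €432,000; Uzoma: €432,000; Bruno: €144,000; Oskar: €144,000; Rosa: €144,000; Rangi: €432,000; Cormac: €432,000; Erik: €432,000; Joris: €432,000; Quilla: €432,000; Fionn: €432,000; Bilal: €432,000

Kenji first takes €200,000, leaving a balance of €5,940,000. Kenji then takes one-fifth of the balance (€1,188,000), for a total of €1,388,000. The remaining €4,752,000 passes to the descendants.
No child survives, so the initial division is made at the grandchildren's generation.
The descendants' portion (€4,752,000) is divided into 11 shares of €432,000: Valentina, Kalinda, Uzoma, Rangi, Cormac, Erik, Joris, Quilla, Fionn, and Bilal each take €432,000; Chioma's €432,000 share passes to Chioma's issue.
Chioma's share (€432,000) is divided into 3 shares of €144,000: Bruno, Oskar, and Rosa each take €144,000.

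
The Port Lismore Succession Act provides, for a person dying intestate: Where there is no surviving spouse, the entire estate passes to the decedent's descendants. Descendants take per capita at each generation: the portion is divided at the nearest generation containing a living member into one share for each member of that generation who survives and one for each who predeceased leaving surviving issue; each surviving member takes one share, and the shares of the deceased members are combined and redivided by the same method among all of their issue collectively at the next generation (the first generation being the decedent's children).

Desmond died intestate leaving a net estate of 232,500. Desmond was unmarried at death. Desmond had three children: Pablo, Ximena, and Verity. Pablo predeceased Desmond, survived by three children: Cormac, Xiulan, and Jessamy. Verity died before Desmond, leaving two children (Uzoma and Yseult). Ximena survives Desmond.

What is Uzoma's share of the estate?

Uzoma receives 31,000.

The entire 232,500 passes to the descendants.
That amount (232,500) is divided at the children's generation into 3 shares of 77,500. Ximena takes 77,500. The 2 shares of the deceased (Pablo and Verity) are combined into a pool of 155,000.
That pool (155,000) is divided at the grandchildren's generation equally among Cormac, Xiulan, Jessamy, Uzoma, and Yseult: 31,000 each.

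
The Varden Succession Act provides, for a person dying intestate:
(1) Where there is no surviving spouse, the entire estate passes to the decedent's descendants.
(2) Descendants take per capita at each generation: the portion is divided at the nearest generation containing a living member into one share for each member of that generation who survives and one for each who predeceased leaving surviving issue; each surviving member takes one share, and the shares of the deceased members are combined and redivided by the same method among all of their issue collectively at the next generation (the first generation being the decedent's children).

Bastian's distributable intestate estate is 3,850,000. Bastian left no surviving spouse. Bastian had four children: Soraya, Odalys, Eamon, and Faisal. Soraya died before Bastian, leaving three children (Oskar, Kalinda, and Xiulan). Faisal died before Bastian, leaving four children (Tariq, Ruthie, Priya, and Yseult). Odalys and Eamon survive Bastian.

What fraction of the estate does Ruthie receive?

Ruthie receives 1/14 of the estate.

The entire 3,850,000 passes to the descendants.
That amount (3,850,000) is divided at the children's generation into 4 shares of 962,500. Odalys and Eamon each take 962,500. The 2 shares of the deceased (Soraya and Faisal) are combined into a pool of 1,925,000.
That pool (1,925,000) is divided at the grandchildren's generation equally among Oskar, Kalinda, Xiulan, Tariq, Ruthie, Priya, and Yseult: 275,000 each.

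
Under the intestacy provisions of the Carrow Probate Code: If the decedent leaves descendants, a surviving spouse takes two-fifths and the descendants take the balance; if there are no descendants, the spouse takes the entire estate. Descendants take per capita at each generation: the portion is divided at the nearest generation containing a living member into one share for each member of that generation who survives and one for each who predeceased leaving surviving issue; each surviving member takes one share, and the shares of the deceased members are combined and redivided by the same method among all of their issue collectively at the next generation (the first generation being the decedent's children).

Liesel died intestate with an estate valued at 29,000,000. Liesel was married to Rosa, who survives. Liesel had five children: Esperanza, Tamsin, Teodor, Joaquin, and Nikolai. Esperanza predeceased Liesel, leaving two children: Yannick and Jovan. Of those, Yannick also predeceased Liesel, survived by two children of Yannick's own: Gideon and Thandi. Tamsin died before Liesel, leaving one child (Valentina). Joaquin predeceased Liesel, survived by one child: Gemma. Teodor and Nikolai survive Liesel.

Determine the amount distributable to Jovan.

Rosa takes two-fifths of 29,000,000 = 11,600,000. The remaining 17,400,000 passes to the descendants.
The descendants' portion (17,400,000) is divided at the children's generation into 5 shares of 3,480,000. Teodor and Nikolai each take 3,480,000. The 3 shares of the deceased (Esperanza, Tamsin, and Joaquin) are combined into a pool of 10,440,000.
That pool (10,440,000) is divided at the grandchildren's generation into 4 shares of 2,610,000. Jovan, Valentina, and Gemma each take 2,610,000. The remaining share for the deceased Yannick (2,610,000) is carried to the next generation.
That pool (2,610,000) is divided at the great-grandchildren's generation equally among Gideon and Thandi: 1,305,000 each.

Jovan receives 2,610,000.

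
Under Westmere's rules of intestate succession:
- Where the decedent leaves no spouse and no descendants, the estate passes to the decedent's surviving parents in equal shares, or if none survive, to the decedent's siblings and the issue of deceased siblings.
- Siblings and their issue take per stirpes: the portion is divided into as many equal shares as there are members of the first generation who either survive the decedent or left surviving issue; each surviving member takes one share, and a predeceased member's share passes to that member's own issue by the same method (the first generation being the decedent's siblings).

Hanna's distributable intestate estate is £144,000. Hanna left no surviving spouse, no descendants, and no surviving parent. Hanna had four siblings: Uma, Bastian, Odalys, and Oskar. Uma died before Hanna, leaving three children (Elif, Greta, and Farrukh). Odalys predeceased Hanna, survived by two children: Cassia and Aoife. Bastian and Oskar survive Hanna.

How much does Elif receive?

The entire £144,000 passes to the siblings and their issue.
That amount (£144,000) is divided into 4 shares of £36,000: Bastian and Oskar each take £36,000; Uma's £36,000 share passes to Uma's issue; Odalys's £36,000 share passes to Odalys's issue.
Uma's share (£36,000) is divided into 3 shares of £12,000: Elif, Greta, and Farrukh each take £12,000.
Odalys's share (£36,000) is divided into 2 shares of £18,000: Cassia and Aoife each take £18,000.

Elif receives £12,000.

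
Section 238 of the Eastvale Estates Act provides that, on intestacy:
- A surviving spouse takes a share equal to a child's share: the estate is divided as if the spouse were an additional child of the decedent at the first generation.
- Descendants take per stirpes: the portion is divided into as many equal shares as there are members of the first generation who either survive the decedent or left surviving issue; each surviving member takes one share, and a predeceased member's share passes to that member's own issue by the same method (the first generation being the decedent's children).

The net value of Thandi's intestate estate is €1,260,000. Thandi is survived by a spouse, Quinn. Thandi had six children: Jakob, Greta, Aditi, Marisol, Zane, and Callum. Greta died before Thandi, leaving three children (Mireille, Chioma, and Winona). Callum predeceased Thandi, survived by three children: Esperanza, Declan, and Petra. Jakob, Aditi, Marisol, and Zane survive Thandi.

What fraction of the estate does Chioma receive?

The spouse counts as an additional share at the children's level, so there are 7 primary shares of €180,000. Quinn takes one such share (€180,000).
The children's combined portion (€1,080,000) is divided into 6 shares of €180,000: Jakob, Aditi, Marisol, and Zane each take €180,000; Greta's €180,000 share passes to Greta's issue; Callum's €180,000 share passes to Callum's issue.
Greta's share (€180,000) is divided into 3 shares of €60,000: Mireille, Chioma, and Winona each take €60,000.
Callum's share (€180,000) is divided into 3 shares of €60,000: Esperanza, Declan, and Petra each take €60,000.

Chioma receives 1/21 of the estate.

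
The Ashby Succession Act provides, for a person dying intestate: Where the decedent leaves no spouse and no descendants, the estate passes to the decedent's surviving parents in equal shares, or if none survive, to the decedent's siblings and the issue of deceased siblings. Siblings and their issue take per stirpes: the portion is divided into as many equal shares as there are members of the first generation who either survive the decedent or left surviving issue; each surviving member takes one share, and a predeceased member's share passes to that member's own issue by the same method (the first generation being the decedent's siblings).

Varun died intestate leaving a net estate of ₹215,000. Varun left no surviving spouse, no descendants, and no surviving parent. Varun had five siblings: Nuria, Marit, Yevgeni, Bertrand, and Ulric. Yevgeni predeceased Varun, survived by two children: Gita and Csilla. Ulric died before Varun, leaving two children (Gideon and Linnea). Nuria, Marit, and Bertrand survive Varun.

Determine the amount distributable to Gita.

The entire ₹215,000 passes to the siblings and their issue.
That amount (₹215,000) is divided into 5 shares of ₹43,000: Nuria, Marit, and Bertrand each take ₹43,000; Yevgeni's ₹43,000 share passes to Yevgeni's issue; Ulric's ₹43,000 share passes to Ulric's issue.
Yevgeni's share (₹43,000) is divided into 2 shares of ₹21,500: Gita and Csilla each take ₹21,500.
Ulric's share (₹43,000) is divided into 2 shares of ₹21,500: Gideon and Linnea each take ₹21,500.

Gita receives ₹21,500.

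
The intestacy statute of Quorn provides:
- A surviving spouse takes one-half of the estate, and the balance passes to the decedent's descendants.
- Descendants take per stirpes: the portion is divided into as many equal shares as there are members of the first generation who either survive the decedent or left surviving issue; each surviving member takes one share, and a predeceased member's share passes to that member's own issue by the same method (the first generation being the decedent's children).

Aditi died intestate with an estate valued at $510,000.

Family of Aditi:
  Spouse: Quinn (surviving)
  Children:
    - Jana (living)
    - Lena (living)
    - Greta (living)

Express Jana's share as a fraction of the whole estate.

Jana receives 1/6 of the estate.

Quinn takes one-half of $510,000 = $255,000. The remaining $255,000 passes to the descendants.
The descendants' portion ($255,000) is divided into 3 shares of $85,000: Jana, Lena, and Greta each take $85,000.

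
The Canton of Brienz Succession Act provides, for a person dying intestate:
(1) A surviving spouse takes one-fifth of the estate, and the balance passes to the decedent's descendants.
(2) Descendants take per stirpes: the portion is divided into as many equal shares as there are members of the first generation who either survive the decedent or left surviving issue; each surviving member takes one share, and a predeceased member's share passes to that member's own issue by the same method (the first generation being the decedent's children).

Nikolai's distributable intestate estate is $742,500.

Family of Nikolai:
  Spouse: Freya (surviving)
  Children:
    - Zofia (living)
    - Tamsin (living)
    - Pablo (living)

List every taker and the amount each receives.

Freya: $148,500; Zofia: $198,000; Tamsin: $198,000; Pablo: $198,000

Freya takes one-fifth of $742,500 = $148,500. The remaining $594,000 passes to the descendants.
The descendants' portion ($594,000) is divided into 3 shares of $198,000: Zofia, Tamsin, and Pablo each take $198,000.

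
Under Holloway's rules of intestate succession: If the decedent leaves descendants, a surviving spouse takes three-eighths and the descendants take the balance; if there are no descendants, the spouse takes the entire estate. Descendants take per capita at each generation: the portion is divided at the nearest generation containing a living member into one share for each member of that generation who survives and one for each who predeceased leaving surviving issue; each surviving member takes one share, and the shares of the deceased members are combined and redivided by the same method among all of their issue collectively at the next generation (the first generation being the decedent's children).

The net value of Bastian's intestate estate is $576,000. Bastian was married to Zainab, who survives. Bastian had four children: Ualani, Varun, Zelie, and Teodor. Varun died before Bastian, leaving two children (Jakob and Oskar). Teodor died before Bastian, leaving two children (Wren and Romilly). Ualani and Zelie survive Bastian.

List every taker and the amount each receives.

Zainab takes three-eighths of $576,000 = $216,000. The remaining $360,000 passes to the descendants.
The descendants' portion ($360,000) is divided at the children's generation into 4 shares of $90,000. Ualani and Zelie each take $90,000. The 2 shares of the deceased (Varun and Teodor) are combined into a pool of $180,000.
That pool ($180,000) is divided at the grandchildren's generation equally among Jakob, Oskar, Wren, and Romilly: $45,000 each.

Zainab: $216,000; Ualani: $90,000; Jakob: $45,000; Oskar: $45,000; Zelie: $90,000; Wren: $45,000; Romilly: $45,000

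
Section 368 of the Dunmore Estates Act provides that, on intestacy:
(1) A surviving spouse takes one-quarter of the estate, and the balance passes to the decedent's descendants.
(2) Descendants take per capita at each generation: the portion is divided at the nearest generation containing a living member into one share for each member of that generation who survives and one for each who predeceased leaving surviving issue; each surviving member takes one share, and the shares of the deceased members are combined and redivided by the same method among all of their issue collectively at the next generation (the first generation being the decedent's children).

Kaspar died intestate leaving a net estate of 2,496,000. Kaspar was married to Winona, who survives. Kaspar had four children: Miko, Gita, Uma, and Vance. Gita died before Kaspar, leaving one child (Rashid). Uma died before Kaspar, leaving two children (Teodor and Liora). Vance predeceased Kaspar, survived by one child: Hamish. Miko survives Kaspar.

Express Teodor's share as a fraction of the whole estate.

Teodor receives 9/64 of the estate.

Winona takes one-quarter of 2,496,000 = 624,000. The remaining 1,872,000 passes to the descendants.
The descendants' portion (1,872,000) is divided at the children's generation into 4 shares of 468,000. Miko takes 468,000. The 3 shares of the deceased (Gita, Uma, and Vance) are combined into a pool of 1,404,000.
That pool (1,404,000) is divided at the grandchildren's generation equally among Rashid, Teodor, Liora, and Hamish: 351,000 each.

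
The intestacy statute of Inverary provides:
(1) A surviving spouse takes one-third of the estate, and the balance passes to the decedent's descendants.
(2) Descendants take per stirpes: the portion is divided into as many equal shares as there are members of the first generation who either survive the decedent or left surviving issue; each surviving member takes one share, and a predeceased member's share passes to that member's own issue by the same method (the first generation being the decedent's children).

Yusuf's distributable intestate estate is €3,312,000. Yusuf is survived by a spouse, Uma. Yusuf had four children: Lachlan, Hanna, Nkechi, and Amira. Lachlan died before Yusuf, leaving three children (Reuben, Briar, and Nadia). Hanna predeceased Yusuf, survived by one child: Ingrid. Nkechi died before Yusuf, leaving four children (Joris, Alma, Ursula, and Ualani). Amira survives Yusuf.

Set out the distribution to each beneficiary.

Uma takes one-third of €3,312,000 = €1,104,000. The remaining €2,208,000 passes to the descendants.
The descendants' portion (€2,208,000) is divided into 4 shares of €552,000: Amira takes €552,000; Lachlan's €552,000 share passes to Lachlan's issue; Hanna's €552,000 share passes to Hanna's issue; Nkechi's €552,000 share passes to Nkechi's issue.
Lachlan's share (€552,000) is divided into 3 shares of €184,000: Reuben, Briar, and Nadia each take €184,000.
Hanna's share (€552,000) passes entirely to Ingrid.
Nkechi's share (€552,000) is divided into 4 shares of €138,000: Joris, Alma, Ursula, and Ualani each take €138,000.

Uma: €1,104,000; Reuben: €184,000; Briar: €184,000; Nadia: €184,000; Ingrid: €552,000; Joris: €138,000; Alma: €138,000; Ursula: €138,000; Ualani: €138,000; Amira: €552,000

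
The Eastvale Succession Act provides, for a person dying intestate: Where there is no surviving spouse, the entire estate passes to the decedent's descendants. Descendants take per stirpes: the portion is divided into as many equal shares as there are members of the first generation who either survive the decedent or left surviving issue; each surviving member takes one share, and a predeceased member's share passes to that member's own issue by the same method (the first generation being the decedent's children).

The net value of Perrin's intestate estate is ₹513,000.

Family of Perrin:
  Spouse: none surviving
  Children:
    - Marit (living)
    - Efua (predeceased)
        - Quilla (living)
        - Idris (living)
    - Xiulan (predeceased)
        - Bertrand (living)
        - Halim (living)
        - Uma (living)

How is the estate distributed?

Marit: ₹171,000; Quilla: ₹85,500; Idris: ₹85,500; Bertrand: ₹57,000; Halim: ₹57,000; Uma: ₹57,000

The entire ₹513,000 passes to the descendants.
That amount (₹513,000) is divided into 3 shares of ₹171,000: Marit takes ₹171,000; Efua's ₹171,000 share passes to Efua's issue; Xiulan's ₹171,000 share passes to Xiulan's issue.
Efua's share (₹171,000) is divided into 2 shares of ₹85,500: Quilla and Idris each take ₹85,500.
Xiulan's share (₹171,000) is divided into 3 shares of ₹57,000: Bertrand, Halim, and Uma each take ₹57,000.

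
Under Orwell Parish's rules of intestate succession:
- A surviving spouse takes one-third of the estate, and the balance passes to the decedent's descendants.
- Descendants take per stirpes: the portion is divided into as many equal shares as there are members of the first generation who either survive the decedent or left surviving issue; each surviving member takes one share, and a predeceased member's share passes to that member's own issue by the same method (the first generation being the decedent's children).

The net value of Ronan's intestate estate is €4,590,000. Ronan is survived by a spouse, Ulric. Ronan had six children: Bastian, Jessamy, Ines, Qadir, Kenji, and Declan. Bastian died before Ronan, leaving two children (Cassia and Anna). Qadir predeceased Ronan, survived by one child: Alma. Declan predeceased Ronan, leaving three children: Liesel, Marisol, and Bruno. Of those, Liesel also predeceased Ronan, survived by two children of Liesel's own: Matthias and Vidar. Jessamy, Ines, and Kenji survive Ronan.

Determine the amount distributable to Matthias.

Ulric takes one-third of €4,590,000 = €1,530,000. The remaining €3,060,000 passes to the descendants.
The descendants' portion (€3,060,000) is divided into 6 shares of €510,000: Jessamy, Ines, and Kenji each take €510,000; Bastian's €510,000 share passes to Bastian's issue; Qadir's €510,000 share passes to Qadir's issue; Declan's €510,000 share passes to Declan's issue.
Bastian's share (€510,000) is divided into 2 shares of €255,000: Cassia and Anna each take €255,000.
Qadir's share (€510,000) passes entirely to Alma.
Declan's share (€510,000) is divided into 3 shares of €170,000: Marisol and Bruno each take €170,000; Liesel's €170,000 share passes to Liesel's issue.
Liesel's share (€170,000) is divided into 2 shares of €85,000: Matthias and Vidar each take €85,000.

Matthias receives €85,000.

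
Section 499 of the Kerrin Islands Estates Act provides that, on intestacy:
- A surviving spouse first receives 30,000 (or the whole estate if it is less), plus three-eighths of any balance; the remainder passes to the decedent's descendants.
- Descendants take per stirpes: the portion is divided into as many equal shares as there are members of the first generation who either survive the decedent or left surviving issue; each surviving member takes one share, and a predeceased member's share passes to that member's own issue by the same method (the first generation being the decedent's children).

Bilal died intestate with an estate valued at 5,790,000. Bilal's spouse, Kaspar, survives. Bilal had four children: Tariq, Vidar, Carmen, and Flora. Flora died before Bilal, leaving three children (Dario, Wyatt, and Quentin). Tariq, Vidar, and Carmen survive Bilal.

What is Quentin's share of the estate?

Kaspar first takes 30,000, leaving a balance of 5,760,000. Kaspar then takes three-eighths of the balance (2,160,000), for a total of 2,190,000. The remaining 3,600,000 passes to the descendants.
The descendants' portion (3,600,000) is divided into 4 shares of 900,000: Tariq, Vidar, and Carmen each take 900,000; Flora's 900,000 share passes to Flora's issue.
Flora's share (900,000) is divided into 3 shares of 300,000: Dario, Wyatt, and Quentin each take 300,000.

Quentin receives 300,000.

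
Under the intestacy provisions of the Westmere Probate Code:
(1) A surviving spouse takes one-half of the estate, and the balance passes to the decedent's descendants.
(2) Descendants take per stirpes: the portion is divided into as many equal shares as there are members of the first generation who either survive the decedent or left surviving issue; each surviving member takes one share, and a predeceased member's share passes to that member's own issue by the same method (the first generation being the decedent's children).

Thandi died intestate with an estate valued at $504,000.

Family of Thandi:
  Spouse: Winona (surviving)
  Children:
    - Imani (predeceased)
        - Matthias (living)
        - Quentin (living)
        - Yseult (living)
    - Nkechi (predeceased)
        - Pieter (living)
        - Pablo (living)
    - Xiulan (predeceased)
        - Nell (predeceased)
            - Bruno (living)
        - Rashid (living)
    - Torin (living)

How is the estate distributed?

Winona takes one-half of $504,000 = $252,000. The remaining $252,000 passes to the descendants.
The descendants' portion ($252,000) is divided into 4 shares of $63,000: Torin takes $63,000; Imani's $63,000 share passes to Imani's issue; Nkechi's $63,000 share passes to Nkechi's issue; Xiulan's $63,000 share passes to Xiulan's issue.
Imani's share ($63,000) is divided into 3 shares of $21,000: Matthias, Quentin, and Yseult each take $21,000.
Nkechi's share ($63,000) is divided into 2 shares of $31,500: Pieter and Pablo each take $31,500.
Xiulan's share ($63,000) is divided into 2 shares of $31,500: Rashid takes $31,500; Nell's $31,500 share passes to Nell's issue.
Nell's share ($31,500) passes entirely to Bruno.

Winona: $252,000; Matthias: $21,000; Quentin: $21,000; Yseult: $21,000; Pieter: $31,500; Pablo: $31,500; Bruno: $31,500; Rashid: $31,500; Torin: $63,000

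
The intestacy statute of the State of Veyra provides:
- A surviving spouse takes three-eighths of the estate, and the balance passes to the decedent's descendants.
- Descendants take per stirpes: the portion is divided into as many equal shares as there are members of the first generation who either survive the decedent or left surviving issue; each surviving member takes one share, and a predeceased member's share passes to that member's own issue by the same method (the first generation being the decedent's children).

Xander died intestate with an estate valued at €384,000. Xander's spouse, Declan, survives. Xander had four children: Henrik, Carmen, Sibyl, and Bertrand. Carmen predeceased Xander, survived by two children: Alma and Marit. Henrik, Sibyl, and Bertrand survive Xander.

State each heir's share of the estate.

Declan: €144,000; Henrik: €60,000; Alma: €30,000; Marit: €30,000; Sibyl: €60,000; Bertrand: €60,000

Declan takes three-eighths of €384,000 = €144,000. The remaining €240,000 passes to the descendants.
The descendants' portion (€240,000) is divided into 4 shares of €60,000: Henrik, Sibyl, and Bertrand each take €60,000; Carmen's €60,000 share passes to Carmen's issue.
Carmen's share (€60,000) is divided into 2 shares of €30,000: Alma and Marit each take €30,000.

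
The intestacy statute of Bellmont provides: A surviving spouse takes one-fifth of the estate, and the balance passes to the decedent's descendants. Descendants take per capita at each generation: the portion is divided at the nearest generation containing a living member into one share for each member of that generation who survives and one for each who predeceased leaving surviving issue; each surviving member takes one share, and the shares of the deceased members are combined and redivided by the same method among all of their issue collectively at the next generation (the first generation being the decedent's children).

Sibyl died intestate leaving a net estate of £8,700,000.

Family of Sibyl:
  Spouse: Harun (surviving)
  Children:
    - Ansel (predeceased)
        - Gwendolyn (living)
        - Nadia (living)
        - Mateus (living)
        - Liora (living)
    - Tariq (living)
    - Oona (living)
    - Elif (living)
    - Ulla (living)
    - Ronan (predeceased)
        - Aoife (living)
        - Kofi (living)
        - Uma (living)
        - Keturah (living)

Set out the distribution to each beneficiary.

Harun takes one-fifth of £8,700,000 = £1,740,000. The remaining £6,960,000 passes to the descendants.
The descendants' portion (£6,960,000) is divided at the children's generation into 6 shares of £1,160,000. Tariq, Oona, Elif, and Ulla each take £1,160,000. The 2 shares of the deceased (Ansel and Ronan) are combined into a pool of £2,320,000.
That pool (£2,320,000) is divided at the grandchildren's generation equally among Gwendolyn, Nadia, Mateus, Liora, Aoife, Kofi, Uma, and Keturah: £290,000 each.

Harun: £1,740,000; Gwendolyn: £290,000; Nadia: £290,000; Mateus: £290,000; Liora: £290,000; Tariq: £1,160,000; Oona: £1,160,000; Elif: £1,160,000; Ulla: £1,160,000; Aoife: £290,000; Kofi: £290,000; Uma: £290,000; Keturah: £290,000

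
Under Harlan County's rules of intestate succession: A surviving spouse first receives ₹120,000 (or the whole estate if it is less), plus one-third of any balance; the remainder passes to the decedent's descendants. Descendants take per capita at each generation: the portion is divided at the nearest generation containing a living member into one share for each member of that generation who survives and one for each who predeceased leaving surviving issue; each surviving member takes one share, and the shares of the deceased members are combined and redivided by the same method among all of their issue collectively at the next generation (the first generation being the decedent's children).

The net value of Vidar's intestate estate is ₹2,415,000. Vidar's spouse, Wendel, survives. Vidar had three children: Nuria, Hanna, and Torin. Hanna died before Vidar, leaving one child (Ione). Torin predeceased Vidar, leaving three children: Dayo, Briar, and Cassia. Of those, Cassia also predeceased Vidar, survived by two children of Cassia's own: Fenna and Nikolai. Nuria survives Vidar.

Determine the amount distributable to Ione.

Ione receives ₹255,000.

Wendel first takes ₹120,000, leaving a balance of ₹2,295,000. Wendel then takes one-third of the balance (₹765,000), for a total of ₹885,000. The remaining ₹1,530,000 passes to the descendants.
The descendants' portion (₹1,530,000) is divided at the children's generation into 3 shares of ₹510,000. Nuria takes ₹510,000. The 2 shares of the deceased (Hanna and Torin) are combined into a pool of ₹1,020,000.
That pool (₹1,020,000) is divided at the grandchildren's generation into 4 shares of ₹255,000. Ione, Dayo, and Briar each take ₹255,000. The remaining share for the deceased Cassia (₹255,000) is carried to the next generation.
That pool (₹255,000) is divided at the great-grandchildren's generation equally among Fenna and Nikolai: ₹127,500 each.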